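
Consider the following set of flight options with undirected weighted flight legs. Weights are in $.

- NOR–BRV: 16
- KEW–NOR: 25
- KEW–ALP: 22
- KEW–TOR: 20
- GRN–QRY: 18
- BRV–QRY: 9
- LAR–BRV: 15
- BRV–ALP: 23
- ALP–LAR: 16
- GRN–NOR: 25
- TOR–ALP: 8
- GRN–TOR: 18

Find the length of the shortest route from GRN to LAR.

Running Dijkstra from GRN:
GRN: 0
QRY: 18  (via GRN)
TOR: 18  (via GRN)
NOR: 25  (via GRN)
ALP: 26  (via TOR)
BRV: 27  (via QRY)
KEW: 38  (via TOR)
LAR: 42  (via ALP)
Shortest route: GRN–TOR–ALP–LAR = $42.

$42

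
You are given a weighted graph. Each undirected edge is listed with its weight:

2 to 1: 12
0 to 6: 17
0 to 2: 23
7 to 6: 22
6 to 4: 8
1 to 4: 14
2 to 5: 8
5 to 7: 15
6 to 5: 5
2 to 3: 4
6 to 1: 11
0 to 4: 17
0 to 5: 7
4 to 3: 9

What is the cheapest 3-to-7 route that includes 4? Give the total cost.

37

Best 3 to 4: 3–4 costing 9
Shortest 4→7: 4–6–5–7 = 28
Total via 4: 9 + 28 = 37.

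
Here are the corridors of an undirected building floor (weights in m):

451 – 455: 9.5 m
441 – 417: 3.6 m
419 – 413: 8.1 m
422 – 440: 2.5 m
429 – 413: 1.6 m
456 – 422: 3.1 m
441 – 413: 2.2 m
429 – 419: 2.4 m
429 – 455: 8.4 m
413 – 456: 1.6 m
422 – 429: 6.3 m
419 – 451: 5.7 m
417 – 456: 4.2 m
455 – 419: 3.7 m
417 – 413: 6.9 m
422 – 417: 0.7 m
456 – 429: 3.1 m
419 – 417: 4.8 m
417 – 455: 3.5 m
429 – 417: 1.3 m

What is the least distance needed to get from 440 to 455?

Settle nodes by increasing distance from 440:
440: 0
422: 2.5  (via 440)
417: 3.2  (via 422)
429: 4.5  (via 417)
456: 5.6  (via 422)
413: 6.1  (via 429)
455: 6.7  (via 417)
Shortest route: 440 → 422 → 417 → 455 = 6.7 m.

6.7 m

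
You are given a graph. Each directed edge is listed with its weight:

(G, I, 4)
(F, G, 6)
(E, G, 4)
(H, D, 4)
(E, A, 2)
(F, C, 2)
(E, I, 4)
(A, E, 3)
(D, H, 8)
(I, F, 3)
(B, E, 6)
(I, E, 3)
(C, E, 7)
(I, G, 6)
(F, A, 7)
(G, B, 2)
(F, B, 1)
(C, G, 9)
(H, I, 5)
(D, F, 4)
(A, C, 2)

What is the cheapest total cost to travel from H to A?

10

Compare a few routes:
H–D–F–A: 4+4+7 = 15
H–I–F–A: 5+3+7 = 15
H–I–E–A: 5+3+2 = 10
Cheapest is H–I–E–A at 10.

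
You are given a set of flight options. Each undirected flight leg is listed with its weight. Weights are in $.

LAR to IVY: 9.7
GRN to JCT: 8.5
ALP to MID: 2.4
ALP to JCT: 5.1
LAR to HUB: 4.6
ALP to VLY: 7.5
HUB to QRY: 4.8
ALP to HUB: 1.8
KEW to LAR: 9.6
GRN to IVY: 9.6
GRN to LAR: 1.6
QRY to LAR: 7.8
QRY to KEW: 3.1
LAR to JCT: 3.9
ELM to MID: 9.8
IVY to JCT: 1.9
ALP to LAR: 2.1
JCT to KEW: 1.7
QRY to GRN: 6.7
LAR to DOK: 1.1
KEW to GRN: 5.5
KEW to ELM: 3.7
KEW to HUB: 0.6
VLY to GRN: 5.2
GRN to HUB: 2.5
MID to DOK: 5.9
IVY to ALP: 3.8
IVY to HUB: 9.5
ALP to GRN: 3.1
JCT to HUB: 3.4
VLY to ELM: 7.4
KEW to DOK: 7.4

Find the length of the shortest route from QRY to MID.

Compare a few routes:
QRY–KEW–HUB–ALP–MID: 3.1+0.6+1.8+2.4 = 7.9
QRY–HUB–ALP–MID: 4.8+1.8+2.4 = 9
QRY–KEW–HUB–GRN–ALP–MID: 3.1+0.6+2.5+3.1+2.4 = 11.7
Cheapest is QRY–KEW–HUB–ALP–MID at $7.9.

$7.9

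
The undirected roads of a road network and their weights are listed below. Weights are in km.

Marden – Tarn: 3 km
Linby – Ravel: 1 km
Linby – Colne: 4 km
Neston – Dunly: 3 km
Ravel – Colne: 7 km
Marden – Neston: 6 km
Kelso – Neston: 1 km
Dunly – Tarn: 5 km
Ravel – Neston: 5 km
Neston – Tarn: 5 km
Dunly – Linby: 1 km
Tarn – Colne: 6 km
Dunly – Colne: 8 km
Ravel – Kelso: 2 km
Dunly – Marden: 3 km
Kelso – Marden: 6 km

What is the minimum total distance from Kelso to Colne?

7 km

Candidate routes:
Kelso - Ravel - Colne: 2+7 = 9
Kelso - Ravel - Linby - Colne: 2+1+4 = 7
The minimum is 7 km via Kelso - Ravel - Linby - Colne.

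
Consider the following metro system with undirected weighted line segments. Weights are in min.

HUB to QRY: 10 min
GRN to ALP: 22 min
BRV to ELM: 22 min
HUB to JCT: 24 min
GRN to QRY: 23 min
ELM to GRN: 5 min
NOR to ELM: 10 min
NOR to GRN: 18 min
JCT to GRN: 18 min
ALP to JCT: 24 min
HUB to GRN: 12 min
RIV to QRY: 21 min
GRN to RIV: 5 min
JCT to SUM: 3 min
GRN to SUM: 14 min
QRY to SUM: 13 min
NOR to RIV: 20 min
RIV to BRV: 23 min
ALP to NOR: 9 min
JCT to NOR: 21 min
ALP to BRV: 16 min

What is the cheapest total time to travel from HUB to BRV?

39 min

Enumerating some paths:
HUB - GRN - RIV - BRV: 12+5+23 = 40
HUB - GRN - ELM - BRV: 12+5+22 = 39
The minimum is 39 min via HUB - GRN - ELM - BRV.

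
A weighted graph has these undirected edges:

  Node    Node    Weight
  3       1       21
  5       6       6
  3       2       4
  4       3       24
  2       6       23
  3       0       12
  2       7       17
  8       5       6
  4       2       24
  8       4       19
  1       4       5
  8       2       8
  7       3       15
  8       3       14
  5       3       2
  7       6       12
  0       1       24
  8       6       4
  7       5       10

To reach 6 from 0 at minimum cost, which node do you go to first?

Compare a few routes:
0 → 3 → 5 → 8 → 6: 12+2+6+4 = 24
0 → 3 → 5 → 6: 12+2+6 = 20
The minimum is 20 via 0 → 3 → 5 → 6.
So from 0 the first move is to 3.

3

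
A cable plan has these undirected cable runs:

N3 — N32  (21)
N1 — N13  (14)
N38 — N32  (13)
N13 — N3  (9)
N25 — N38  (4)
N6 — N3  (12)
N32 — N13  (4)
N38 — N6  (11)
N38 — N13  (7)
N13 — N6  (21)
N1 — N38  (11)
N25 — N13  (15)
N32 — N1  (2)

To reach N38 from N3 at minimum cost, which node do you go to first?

Candidate routes:
N3 → N13 → N32 → N38: 9+4+13 = 26
N3 → N13 → N38: 9+7 = 16
N3 → N6 → N38: 12+11 = 23
The minimum is 16 via N3 → N13 → N38.
So from N3 the first move is to N13.

N13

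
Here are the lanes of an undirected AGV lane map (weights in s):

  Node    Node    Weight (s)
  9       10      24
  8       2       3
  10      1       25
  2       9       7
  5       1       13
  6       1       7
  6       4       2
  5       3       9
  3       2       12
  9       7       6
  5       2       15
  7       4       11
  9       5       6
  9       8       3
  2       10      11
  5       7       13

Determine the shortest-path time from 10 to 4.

Settle nodes by increasing distance from 10:
10: 0
2: 11  (via 10)
8: 14  (via 2)
9: 17  (via 8)
3: 23  (via 2)
5: 23  (via 9)
7: 23  (via 9)
1: 25  (via 10)
6: 32  (via 1)
4: 34  (via 7)
Shortest route: 10 → 2 → 8 → 9 → 7 → 4 = 34 s.

34 s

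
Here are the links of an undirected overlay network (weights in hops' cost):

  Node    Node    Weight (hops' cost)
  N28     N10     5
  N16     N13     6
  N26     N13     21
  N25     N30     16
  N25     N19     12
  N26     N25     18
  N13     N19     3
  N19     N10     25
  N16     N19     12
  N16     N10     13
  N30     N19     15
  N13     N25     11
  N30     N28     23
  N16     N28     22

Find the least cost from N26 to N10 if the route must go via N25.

48 hops' cost

Best N26 to N25: N26–N25 costing 18
Shortest N25→N10: N25–N13–N16–N10 = 30
Total via N25: 18 + 30 = 48 hops' cost.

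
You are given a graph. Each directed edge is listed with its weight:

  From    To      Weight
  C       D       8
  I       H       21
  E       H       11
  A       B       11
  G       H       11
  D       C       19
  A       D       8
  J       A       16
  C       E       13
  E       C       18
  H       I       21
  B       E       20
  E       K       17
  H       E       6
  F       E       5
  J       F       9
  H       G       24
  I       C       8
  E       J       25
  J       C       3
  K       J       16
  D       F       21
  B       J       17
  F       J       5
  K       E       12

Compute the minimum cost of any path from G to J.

42

Enumerating some paths:
G - H - E - C - D - F - J: 11+6+18+8+21+5 = 69
G - H - I - C - D - F - J: 11+21+8+8+21+5 = 74
G - H - E - K - J: 11+6+17+16 = 50
G - H - E - J: 11+6+25 = 42
The minimum is 42 via G - H - E - J.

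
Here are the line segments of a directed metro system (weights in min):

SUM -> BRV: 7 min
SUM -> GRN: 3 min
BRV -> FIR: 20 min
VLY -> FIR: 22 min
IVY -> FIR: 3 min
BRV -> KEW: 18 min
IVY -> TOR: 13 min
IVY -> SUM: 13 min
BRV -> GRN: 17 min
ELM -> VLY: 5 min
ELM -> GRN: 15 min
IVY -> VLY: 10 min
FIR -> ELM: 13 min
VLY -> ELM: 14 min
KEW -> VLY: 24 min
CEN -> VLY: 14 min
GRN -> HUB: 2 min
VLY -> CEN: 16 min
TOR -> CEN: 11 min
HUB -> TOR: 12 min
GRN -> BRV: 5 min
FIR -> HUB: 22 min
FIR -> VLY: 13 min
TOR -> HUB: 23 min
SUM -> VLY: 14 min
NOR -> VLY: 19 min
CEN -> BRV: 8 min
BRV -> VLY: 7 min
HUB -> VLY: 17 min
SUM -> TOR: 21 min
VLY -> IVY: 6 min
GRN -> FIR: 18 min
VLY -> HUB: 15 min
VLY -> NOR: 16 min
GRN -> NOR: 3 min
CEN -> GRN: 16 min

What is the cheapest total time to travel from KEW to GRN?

Enumerating some paths:
KEW → VLY → ELM → GRN: 24+14+15 = 53
KEW → VLY → CEN → GRN: 24+16+16 = 56
KEW → VLY → IVY → SUM → GRN: 24+6+13+3 = 46
The minimum is 46 min via KEW → VLY → IVY → SUM → GRN.

46 min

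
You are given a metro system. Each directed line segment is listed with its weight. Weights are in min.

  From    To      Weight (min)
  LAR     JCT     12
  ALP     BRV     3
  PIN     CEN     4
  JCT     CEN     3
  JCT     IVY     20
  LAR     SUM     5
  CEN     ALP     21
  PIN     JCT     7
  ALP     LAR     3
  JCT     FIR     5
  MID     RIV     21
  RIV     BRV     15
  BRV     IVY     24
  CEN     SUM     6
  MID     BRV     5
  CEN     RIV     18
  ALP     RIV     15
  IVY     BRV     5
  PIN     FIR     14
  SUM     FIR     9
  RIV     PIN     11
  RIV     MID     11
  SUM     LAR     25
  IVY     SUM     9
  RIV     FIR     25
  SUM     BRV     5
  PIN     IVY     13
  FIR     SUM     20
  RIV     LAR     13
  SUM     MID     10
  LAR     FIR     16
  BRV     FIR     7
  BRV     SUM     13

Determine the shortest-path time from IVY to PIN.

51 min

Candidate routes:
IVY → SUM → MID → RIV → PIN: 9+10+21+11 = 51
IVY → SUM → LAR → JCT → CEN → RIV → PIN: 9+25+12+3+18+11 = 78
IVY → BRV → FIR → SUM → MID → RIV → PIN: 5+7+20+10+21+11 = 74
IVY → BRV → SUM → MID → RIV → PIN: 5+13+10+21+11 = 60
The minimum is 51 min via IVY → SUM → MID → RIV → PIN.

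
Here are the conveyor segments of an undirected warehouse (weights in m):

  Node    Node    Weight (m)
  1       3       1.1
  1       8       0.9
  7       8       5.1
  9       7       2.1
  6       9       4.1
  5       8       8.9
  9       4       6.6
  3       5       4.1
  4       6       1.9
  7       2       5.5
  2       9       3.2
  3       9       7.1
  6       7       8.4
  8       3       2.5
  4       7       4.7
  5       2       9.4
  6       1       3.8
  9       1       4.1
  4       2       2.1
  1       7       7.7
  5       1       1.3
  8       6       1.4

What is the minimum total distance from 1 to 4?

Enumerating some paths:
1 → 6 → 4: 3.8+1.9 = 5.7
1 → 8 → 6 → 4: 0.9+1.4+1.9 = 4.2
Cheapest is 1 → 8 → 6 → 4 at 4.2 m.

4.2 m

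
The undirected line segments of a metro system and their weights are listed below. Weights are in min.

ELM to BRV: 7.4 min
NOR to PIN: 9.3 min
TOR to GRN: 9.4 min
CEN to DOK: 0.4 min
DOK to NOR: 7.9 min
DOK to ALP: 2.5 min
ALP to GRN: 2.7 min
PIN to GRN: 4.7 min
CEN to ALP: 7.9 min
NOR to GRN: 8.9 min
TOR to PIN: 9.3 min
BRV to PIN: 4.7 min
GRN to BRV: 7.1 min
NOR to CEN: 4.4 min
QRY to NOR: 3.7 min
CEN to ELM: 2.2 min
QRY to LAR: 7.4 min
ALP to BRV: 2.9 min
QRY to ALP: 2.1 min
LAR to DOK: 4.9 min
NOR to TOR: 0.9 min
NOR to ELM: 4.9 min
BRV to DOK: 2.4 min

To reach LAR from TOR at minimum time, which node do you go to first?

NOR

Enumerating some paths:
TOR → NOR → QRY → LAR: 0.9+3.7+7.4 = 12
TOR → NOR → CEN → DOK → LAR: 0.9+4.4+0.4+4.9 = 10.6
The minimum is 10.6 min via TOR → NOR → CEN → DOK → LAR.
So from TOR the first move is to NOR.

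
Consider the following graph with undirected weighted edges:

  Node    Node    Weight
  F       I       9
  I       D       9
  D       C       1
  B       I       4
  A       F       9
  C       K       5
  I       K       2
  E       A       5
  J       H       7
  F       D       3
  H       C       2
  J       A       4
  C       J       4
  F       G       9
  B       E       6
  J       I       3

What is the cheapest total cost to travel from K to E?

12

Running Dijkstra from K:
K: 0
I: 2  (via K)
C: 5  (via K)
J: 5  (via I)
B: 6  (via I)
D: 6  (via C)
H: 7  (via C)
A: 9  (via J)
F: 9  (via D)
E: 12  (via B)
Shortest route: K–I–B–E = 12.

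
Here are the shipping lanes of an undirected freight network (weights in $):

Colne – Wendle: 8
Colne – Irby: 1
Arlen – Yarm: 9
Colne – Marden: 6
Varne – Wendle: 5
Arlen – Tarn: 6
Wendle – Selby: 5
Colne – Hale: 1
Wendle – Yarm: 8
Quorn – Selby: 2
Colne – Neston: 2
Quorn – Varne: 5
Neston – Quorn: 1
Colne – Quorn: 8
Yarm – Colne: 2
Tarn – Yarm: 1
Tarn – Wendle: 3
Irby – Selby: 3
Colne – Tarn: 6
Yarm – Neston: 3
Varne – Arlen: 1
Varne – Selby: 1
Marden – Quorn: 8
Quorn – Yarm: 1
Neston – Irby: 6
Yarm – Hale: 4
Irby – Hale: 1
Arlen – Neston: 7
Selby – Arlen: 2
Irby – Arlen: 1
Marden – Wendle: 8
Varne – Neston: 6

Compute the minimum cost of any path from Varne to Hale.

Settle nodes by increasing distance from Varne:
Varne: 0
Arlen: 1  (via Varne)
Selby: 1  (via Varne)
Irby: 2  (via Arlen)
Hale: 3  (via Irby)
Shortest route: Varne → Arlen → Irby → Hale = $3.

$3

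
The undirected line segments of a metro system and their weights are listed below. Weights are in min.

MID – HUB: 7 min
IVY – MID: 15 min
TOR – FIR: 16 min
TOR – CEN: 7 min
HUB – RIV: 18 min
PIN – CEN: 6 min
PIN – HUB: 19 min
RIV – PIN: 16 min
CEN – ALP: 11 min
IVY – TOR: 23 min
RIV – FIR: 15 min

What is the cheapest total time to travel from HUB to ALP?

Enumerating some paths:
HUB - PIN - CEN - ALP: 19+6+11 = 36
HUB - RIV - FIR - TOR - CEN - ALP: 18+15+16+7+11 = 67
HUB - RIV - PIN - CEN - ALP: 18+16+6+11 = 51
HUB - MID - IVY - TOR - CEN - ALP: 7+15+23+7+11 = 63
Cheapest is HUB - PIN - CEN - ALP at 36 min.

36 min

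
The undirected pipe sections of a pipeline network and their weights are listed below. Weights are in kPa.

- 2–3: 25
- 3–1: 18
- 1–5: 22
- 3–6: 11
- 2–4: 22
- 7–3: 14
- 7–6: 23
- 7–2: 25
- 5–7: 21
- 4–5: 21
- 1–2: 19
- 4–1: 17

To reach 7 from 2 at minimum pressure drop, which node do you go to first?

Enumerating some paths:
2 → 3 → 7: 25+14 = 39
2 → 1 → 3 → 7: 19+18+14 = 51
2 → 7: 25 = 25
The minimum is 25 kPa via 2 → 7.
So from 2 the first move is to 7.

7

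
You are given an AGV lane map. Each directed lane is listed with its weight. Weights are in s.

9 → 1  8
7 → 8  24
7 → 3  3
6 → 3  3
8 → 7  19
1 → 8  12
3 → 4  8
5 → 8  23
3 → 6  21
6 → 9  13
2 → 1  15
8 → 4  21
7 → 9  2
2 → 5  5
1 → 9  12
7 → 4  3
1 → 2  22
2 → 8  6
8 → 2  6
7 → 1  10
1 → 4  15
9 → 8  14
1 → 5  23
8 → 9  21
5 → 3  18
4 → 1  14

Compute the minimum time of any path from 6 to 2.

33 s

Candidate routes:
6–9–1–8–2: 13+8+12+6 = 39
6–9–8–2: 13+14+6 = 33
Cheapest is 6–9–8–2 at 33 s.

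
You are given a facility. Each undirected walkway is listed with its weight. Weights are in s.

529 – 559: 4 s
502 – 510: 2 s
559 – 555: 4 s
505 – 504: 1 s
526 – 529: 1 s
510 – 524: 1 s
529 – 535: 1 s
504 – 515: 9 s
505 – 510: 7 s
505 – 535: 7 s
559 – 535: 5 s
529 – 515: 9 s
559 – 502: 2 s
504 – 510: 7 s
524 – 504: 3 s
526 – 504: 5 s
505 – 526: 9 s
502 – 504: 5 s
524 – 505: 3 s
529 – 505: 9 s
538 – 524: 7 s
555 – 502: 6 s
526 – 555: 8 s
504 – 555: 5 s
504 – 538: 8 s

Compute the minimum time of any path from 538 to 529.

Running Dijkstra from 538:
538: 0
524: 7  (via 538)
510: 8  (via 524)
504: 8  (via 538)
505: 9  (via 504)
502: 10  (via 510)
559: 12  (via 502)
526: 13  (via 504)
555: 13  (via 504)
529: 14  (via 526)
Shortest route: 538 → 504 → 526 → 529 = 14 s.

14 s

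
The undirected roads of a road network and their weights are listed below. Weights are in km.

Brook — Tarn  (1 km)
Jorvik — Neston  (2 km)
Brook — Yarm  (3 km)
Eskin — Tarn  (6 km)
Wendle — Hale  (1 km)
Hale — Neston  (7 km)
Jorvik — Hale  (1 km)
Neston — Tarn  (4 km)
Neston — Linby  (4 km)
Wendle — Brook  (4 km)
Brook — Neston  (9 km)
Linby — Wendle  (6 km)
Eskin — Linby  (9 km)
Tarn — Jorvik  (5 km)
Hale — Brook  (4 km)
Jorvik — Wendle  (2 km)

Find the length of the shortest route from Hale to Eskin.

11 km

Settle nodes by increasing distance from Hale:
Hale: 0
Jorvik: 1  (via Hale)
Wendle: 1  (via Hale)
Neston: 3  (via Jorvik)
Brook: 4  (via Hale)
Tarn: 5  (via Brook)
Linby: 7  (via Wendle)
Yarm: 7  (via Brook)
Eskin: 11  (via Tarn)
Shortest route: Hale → Brook → Tarn → Eskin = 11 km.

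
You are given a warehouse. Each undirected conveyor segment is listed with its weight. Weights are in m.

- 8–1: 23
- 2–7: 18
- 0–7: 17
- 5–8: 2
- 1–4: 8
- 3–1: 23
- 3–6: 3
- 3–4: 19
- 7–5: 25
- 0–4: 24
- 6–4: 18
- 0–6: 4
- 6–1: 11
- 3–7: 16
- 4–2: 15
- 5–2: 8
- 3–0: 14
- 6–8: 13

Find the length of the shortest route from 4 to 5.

23 m

Enumerating some paths:
4 → 1 → 6 → 8 → 5: 8+11+13+2 = 34
4 → 2 → 5: 15+8 = 23
4 → 1 → 8 → 5: 8+23+2 = 33
4 → 6 → 8 → 5: 18+13+2 = 33
Cheapest is 4 → 2 → 5 at 23 m.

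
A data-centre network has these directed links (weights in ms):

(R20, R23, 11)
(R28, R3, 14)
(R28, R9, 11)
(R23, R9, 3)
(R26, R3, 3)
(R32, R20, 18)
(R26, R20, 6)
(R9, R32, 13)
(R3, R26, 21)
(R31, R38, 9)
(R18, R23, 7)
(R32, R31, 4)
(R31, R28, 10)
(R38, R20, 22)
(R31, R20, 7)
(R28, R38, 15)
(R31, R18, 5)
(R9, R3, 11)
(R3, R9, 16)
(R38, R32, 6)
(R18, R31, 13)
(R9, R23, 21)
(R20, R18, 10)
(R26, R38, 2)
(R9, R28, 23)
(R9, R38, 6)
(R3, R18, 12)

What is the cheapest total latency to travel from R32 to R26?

49 ms

Enumerating some paths:
R32 → R31 → R20 → R23 → R9 → R3 → R26: 4+7+11+3+11+21 = 57
R32 → R31 → R28 → R3 → R26: 4+10+14+21 = 49
R32 → R31 → R18 → R23 → R9 → R3 → R26: 4+5+7+3+11+21 = 51
The minimum is 49 ms via R32 → R31 → R28 → R3 → R26.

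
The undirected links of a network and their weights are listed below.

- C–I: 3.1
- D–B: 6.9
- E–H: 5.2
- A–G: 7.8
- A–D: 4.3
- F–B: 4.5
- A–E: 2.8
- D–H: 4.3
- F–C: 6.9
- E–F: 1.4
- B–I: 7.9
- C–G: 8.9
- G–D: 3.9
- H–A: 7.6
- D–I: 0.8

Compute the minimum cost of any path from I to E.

7.9

Settle nodes by increasing distance from I:
I: 0
D: 0.8  (via I)
C: 3.1  (via I)
G: 4.7  (via D)
A: 5.1  (via D)
H: 5.1  (via D)
B: 7.7  (via D)
E: 7.9  (via A)
Shortest route: I → D → A → E = 7.9.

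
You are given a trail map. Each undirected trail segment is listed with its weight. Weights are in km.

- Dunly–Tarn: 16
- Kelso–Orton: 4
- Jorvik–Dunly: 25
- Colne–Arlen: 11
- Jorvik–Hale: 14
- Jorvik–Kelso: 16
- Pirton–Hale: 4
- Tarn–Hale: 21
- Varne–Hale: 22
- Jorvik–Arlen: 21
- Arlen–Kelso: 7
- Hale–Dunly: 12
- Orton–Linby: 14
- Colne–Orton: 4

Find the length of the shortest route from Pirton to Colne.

Settle nodes by increasing distance from Pirton:
Pirton: 0
Hale: 4  (via Pirton)
Dunly: 16  (via Hale)
Jorvik: 18  (via Hale)
Tarn: 25  (via Hale)
Varne: 26  (via Hale)
Kelso: 34  (via Jorvik)
Orton: 38  (via Kelso)
Arlen: 39  (via Jorvik)
Colne: 42  (via Orton)
Shortest route: Pirton–Hale–Jorvik–Kelso–Orton–Colne = 42 km.

42 km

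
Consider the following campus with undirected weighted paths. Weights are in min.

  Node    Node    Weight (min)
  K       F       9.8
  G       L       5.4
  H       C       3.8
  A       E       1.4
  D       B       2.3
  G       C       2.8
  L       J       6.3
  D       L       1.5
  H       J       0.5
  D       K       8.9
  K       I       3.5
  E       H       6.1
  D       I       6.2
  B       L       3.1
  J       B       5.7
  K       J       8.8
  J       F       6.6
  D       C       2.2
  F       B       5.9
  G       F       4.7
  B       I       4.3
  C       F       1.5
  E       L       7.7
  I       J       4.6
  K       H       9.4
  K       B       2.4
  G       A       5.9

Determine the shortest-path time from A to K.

Settle nodes by increasing distance from A:
A: 0
E: 1.4  (via A)
G: 5.9  (via A)
H: 7.5  (via E)
J: 8  (via H)
C: 8.7  (via G)
L: 9.1  (via E)
F: 10.2  (via C)
D: 10.6  (via L)
B: 12.2  (via L)
I: 12.6  (via J)
K: 14.6  (via B)
Shortest route: A → E → L → B → K = 14.6 min.

14.6 min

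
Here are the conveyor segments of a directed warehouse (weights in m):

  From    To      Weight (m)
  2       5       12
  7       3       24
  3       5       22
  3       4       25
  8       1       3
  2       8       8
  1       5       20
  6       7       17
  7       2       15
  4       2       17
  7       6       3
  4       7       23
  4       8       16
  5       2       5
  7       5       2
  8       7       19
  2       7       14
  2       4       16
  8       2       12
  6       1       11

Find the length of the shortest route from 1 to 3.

Settle nodes by increasing distance from 1:
1: 0
5: 20  (via 1)
2: 25  (via 5)
8: 33  (via 2)
7: 39  (via 2)
4: 41  (via 2)
6: 42  (via 7)
3: 63  (via 7)
Shortest route: 1–5–2–7–3 = 63 m.

63 m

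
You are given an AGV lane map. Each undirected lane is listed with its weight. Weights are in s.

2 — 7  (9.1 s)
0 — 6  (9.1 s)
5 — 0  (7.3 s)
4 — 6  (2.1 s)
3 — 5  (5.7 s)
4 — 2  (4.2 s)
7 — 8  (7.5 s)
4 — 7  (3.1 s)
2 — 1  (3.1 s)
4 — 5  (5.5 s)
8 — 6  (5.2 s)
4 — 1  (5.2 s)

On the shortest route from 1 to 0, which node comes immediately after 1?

4

Enumerating some paths:
1–4–6–0: 5.2+2.1+9.1 = 16.4
1–4–5–0: 5.2+5.5+7.3 = 18
Cheapest is 1–4–6–0 at 16.4 s.
So from 1 the first move is to 4.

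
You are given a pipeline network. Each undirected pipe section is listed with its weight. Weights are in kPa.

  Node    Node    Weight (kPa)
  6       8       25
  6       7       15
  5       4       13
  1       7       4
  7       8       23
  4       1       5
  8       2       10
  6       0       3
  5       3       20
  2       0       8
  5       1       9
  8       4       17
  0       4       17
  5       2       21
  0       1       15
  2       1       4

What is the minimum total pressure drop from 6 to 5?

Running Dijkstra from 6:
6: 0
0: 3  (via 6)
2: 11  (via 0)
1: 15  (via 2)
7: 15  (via 6)
4: 20  (via 0)
8: 21  (via 2)
5: 24  (via 1)
Shortest route: 6–0–2–1–5 = 24 kPa.

24 kPa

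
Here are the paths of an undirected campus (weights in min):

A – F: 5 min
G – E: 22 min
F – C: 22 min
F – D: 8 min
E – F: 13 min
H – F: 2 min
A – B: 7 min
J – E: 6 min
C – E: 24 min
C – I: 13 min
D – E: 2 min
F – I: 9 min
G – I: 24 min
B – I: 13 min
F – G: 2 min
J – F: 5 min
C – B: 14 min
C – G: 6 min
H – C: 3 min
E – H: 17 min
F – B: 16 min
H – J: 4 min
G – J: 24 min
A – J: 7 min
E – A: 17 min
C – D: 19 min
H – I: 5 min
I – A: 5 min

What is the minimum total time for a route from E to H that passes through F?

12 min

Shortest E→F: E–D–F = 10
Shortest F→H: F–H = 2
Total via F: 10 + 2 = 12 min.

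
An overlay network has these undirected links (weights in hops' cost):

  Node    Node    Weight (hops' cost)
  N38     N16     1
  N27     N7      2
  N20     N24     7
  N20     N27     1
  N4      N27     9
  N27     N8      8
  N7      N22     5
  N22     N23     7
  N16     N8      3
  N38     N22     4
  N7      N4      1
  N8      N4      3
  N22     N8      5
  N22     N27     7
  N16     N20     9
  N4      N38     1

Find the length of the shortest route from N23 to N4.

Compare a few routes:
N23 → N22 → N7 → N4: 7+5+1 = 13
N23 → N22 → N38 → N4: 7+4+1 = 12
Cheapest is N23 → N22 → N38 → N4 at 12 hops' cost.

12 hops' cost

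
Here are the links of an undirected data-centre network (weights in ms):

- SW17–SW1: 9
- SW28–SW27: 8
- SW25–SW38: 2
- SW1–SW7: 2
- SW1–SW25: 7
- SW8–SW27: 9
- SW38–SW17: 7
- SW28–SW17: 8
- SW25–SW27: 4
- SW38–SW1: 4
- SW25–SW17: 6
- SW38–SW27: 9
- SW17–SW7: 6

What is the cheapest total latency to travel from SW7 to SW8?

Candidate routes:
SW7–SW17–SW25–SW27–SW8: 6+6+4+9 = 25
SW7–SW1–SW38–SW27–SW8: 2+4+9+9 = 24
SW7–SW1–SW38–SW25–SW27–SW8: 2+4+2+4+9 = 21
SW7–SW1–SW25–SW27–SW8: 2+7+4+9 = 22
Cheapest is SW7–SW1–SW38–SW25–SW27–SW8 at 21 ms.

21 ms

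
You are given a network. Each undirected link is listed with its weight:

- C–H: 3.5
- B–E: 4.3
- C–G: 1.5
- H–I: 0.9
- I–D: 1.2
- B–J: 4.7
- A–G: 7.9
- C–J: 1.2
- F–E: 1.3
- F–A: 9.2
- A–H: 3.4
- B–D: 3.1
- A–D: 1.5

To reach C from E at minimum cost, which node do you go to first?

Compare a few routes:
E–B–J–C: 4.3+4.7+1.2 = 10.2
E–B–D–I–H–C: 4.3+3.1+1.2+0.9+3.5 = 13
Cheapest is E–B–J–C at 10.2.
So from E the first move is to B.

B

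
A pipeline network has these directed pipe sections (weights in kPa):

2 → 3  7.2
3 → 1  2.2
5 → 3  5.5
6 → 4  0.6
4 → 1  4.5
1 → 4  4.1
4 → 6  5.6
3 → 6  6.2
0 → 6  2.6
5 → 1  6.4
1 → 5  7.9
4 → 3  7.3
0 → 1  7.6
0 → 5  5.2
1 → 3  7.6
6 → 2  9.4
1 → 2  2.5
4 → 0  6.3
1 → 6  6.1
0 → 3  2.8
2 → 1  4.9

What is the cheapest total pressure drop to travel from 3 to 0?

Candidate routes:
3 → 1 → 4 → 0: 2.2+4.1+6.3 = 12.6
3 → 6 → 4 → 0: 6.2+0.6+6.3 = 13.1
The minimum is 12.6 kPa via 3 → 1 → 4 → 0.

12.6 kPa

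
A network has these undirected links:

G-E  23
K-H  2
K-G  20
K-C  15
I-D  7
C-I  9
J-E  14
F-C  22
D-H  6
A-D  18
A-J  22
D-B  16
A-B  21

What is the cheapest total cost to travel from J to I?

47

Candidate routes:
J → A → D → H → K → C → I: 22+18+6+2+15+9 = 72
J → A → B → D → I: 22+21+16+7 = 66
J → A → D → I: 22+18+7 = 47
J → E → G → K → H → D → I: 14+23+20+2+6+7 = 72
Cheapest is J → A → D → I at 47.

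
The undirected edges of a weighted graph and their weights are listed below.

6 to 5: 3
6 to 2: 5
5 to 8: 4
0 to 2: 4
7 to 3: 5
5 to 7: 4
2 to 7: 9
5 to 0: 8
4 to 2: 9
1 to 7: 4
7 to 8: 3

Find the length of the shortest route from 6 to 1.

Candidate routes:
6 → 5 → 7 → 1: 3+4+4 = 11
6 → 5 → 8 → 7 → 1: 3+4+3+4 = 14
6 → 2 → 7 → 1: 5+9+4 = 18
The minimum is 11 via 6 → 5 → 7 → 1.

11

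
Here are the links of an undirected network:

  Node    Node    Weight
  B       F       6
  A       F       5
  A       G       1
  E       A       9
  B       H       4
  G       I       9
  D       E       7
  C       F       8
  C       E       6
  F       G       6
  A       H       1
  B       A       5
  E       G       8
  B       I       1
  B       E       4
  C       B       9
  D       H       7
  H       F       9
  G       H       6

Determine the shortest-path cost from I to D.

12

Enumerating some paths:
I → B → A → H → D: 1+5+1+7 = 14
I → B → E → D: 1+4+7 = 12
Cheapest is I → B → E → D at 12.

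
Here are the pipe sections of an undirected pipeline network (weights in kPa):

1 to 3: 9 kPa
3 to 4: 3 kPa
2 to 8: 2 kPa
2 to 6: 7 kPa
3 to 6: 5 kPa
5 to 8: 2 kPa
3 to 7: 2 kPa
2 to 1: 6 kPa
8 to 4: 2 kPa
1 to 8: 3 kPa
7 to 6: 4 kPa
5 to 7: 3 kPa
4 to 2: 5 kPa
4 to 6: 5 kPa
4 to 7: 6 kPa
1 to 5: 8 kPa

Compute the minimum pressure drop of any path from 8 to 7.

5 kPa

Shortest distances from 8:
8: 0
2: 2  (via 8)
4: 2  (via 8)
5: 2  (via 8)
1: 3  (via 8)
3: 5  (via 4)
7: 5  (via 5)
Shortest route: 8 → 5 → 7 = 5 kPa.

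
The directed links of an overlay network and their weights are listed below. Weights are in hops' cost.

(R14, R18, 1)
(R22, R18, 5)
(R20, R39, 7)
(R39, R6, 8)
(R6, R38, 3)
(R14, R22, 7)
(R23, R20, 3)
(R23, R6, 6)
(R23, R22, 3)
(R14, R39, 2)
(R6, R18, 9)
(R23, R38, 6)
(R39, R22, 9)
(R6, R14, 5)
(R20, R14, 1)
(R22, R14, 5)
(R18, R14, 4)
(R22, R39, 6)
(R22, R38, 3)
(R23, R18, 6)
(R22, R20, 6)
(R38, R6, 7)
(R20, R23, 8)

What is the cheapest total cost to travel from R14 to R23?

Candidate routes:
R14 - R22 - R20 - R23: 7+6+8 = 21
R14 - R39 - R22 - R20 - R23: 2+9+6+8 = 25
The minimum is 21 hops' cost via R14 - R22 - R20 - R23.

21 hops' cost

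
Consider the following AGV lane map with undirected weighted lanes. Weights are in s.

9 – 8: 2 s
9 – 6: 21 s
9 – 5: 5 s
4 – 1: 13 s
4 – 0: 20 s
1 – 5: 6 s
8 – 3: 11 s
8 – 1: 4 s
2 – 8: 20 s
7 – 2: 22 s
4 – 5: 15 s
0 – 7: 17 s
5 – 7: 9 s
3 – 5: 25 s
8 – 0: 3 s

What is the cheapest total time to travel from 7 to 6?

Settle nodes by increasing distance from 7:
7: 0
5: 9  (via 7)
9: 14  (via 5)
1: 15  (via 5)
8: 16  (via 9)
0: 17  (via 7)
2: 22  (via 7)
4: 24  (via 5)
3: 27  (via 8)
6: 35  (via 9)
Shortest route: 7–5–9–6 = 35 s.

35 s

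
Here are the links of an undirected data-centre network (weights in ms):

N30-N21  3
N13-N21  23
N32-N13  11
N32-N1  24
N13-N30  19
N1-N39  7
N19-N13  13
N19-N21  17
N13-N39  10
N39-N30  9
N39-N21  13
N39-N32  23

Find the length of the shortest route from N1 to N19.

30 ms

Running Dijkstra from N1:
N1: 0
N39: 7  (via N1)
N30: 16  (via N39)
N13: 17  (via N39)
N21: 19  (via N30)
N32: 24  (via N1)
N19: 30  (via N13)
Shortest route: N1 → N39 → N13 → N19 = 30 ms.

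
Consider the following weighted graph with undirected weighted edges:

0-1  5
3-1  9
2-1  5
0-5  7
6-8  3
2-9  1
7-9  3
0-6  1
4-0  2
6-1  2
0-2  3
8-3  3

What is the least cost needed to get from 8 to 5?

Enumerating some paths:
8 - 6 - 1 - 2 - 0 - 5: 3+2+5+3+7 = 20
8 - 6 - 1 - 0 - 5: 3+2+5+7 = 17
8 - 6 - 0 - 5: 3+1+7 = 11
Cheapest is 8 - 6 - 0 - 5 at 11.

11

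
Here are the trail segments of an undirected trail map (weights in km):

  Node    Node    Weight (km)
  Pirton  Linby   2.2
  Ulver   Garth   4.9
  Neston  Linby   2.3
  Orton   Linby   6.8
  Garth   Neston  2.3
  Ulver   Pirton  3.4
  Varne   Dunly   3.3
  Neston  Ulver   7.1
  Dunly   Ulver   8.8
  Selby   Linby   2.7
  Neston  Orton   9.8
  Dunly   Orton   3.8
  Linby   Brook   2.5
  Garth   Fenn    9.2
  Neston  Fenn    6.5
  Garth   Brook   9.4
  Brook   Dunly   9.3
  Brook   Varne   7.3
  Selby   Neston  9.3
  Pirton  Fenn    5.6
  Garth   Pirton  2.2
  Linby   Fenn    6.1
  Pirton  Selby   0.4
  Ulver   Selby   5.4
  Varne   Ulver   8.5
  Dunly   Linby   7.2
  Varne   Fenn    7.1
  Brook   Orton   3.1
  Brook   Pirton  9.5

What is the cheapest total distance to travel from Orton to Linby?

5.6 km

Candidate routes:
Orton - Linby: 6.8 = 6.8
Orton - Brook - Linby: 3.1+2.5 = 5.6
The minimum is 5.6 km via Orton - Brook - Linby.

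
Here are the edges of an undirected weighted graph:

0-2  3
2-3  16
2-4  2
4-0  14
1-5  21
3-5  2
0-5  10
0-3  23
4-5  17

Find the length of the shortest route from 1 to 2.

34

Compare a few routes:
1 - 5 - 4 - 2: 21+17+2 = 40
1 - 5 - 3 - 2: 21+2+16 = 39
1 - 5 - 0 - 2: 21+10+3 = 34
1 - 5 - 0 - 4 - 2: 21+10+14+2 = 47
Cheapest is 1 - 5 - 0 - 2 at 34.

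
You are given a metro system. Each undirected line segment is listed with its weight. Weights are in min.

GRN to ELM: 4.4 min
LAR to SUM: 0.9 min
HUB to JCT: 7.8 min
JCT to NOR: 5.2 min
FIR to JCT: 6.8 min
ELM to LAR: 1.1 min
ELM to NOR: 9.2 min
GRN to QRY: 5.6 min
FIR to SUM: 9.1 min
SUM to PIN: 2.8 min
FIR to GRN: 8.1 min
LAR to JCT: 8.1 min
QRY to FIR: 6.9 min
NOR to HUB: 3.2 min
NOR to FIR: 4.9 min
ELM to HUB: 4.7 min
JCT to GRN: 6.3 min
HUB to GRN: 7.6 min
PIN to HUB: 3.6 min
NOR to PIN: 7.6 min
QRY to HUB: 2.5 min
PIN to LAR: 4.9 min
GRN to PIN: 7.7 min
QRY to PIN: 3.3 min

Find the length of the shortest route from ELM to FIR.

Shortest distances from ELM:
ELM: 0
LAR: 1.1  (via ELM)
SUM: 2  (via LAR)
GRN: 4.4  (via ELM)
HUB: 4.7  (via ELM)
PIN: 4.8  (via SUM)
QRY: 7.2  (via HUB)
NOR: 7.9  (via HUB)
JCT: 9.2  (via LAR)
FIR: 11.1  (via SUM)
Shortest route: ELM–LAR–SUM–FIR = 11.1 min.

11.1 min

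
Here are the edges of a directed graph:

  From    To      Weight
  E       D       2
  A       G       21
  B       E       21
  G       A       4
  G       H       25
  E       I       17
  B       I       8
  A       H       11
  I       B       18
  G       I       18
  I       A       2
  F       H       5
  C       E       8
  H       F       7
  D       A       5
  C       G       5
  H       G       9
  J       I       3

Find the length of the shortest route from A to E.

77

Shortest distances from A:
A: 0
H: 11  (via A)
F: 18  (via H)
G: 20  (via H)
I: 38  (via G)
B: 56  (via I)
E: 77  (via B)
Shortest route: A → H → G → I → B → E = 77.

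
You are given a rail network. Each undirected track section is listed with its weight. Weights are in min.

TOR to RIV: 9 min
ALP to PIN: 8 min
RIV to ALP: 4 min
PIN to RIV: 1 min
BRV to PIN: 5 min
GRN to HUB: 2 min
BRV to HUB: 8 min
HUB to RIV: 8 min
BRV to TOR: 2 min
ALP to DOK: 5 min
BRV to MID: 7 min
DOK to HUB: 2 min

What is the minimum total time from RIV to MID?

Settle nodes by increasing distance from RIV:
RIV: 0
PIN: 1  (via RIV)
ALP: 4  (via RIV)
BRV: 6  (via PIN)
HUB: 8  (via RIV)
TOR: 8  (via BRV)
DOK: 9  (via ALP)
GRN: 10  (via HUB)
MID: 13  (via BRV)
Shortest route: RIV–PIN–BRV–MID = 13 min.

13 min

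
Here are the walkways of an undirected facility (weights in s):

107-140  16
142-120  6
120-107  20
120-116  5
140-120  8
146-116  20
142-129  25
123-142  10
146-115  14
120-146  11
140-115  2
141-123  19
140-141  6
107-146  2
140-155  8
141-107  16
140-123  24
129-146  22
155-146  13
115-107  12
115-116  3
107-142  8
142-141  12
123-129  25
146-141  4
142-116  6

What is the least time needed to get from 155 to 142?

Enumerating some paths:
155–140–120–142: 8+8+6 = 22
155–146–107–142: 13+2+8 = 23
155–140–115–116–142: 8+2+3+6 = 19
The minimum is 19 s via 155–140–115–116–142.

19 s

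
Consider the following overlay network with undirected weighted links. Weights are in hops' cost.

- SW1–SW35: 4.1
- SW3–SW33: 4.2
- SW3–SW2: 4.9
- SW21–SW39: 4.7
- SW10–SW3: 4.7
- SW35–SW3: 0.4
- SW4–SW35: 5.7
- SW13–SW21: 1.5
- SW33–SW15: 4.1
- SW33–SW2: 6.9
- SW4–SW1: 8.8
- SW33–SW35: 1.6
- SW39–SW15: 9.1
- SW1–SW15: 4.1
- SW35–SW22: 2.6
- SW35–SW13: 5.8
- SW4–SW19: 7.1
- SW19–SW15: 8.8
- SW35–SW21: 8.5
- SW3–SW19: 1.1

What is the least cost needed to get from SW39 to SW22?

14.6 hops' cost

Candidate routes:
SW39–SW15–SW33–SW35–SW22: 9.1+4.1+1.6+2.6 = 17.4
SW39–SW21–SW35–SW22: 4.7+8.5+2.6 = 15.8
SW39–SW21–SW13–SW35–SW22: 4.7+1.5+5.8+2.6 = 14.6
Cheapest is SW39–SW21–SW13–SW35–SW22 at 14.6 hops' cost.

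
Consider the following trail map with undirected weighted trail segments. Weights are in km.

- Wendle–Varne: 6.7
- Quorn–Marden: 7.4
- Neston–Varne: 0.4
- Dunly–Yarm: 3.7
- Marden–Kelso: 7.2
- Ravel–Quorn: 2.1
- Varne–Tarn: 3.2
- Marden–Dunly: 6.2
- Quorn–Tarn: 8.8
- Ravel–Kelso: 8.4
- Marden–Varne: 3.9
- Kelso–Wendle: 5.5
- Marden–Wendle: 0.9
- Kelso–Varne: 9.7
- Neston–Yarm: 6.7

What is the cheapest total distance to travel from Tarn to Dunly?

13.3 km

Enumerating some paths:
Tarn–Varne–Marden–Dunly: 3.2+3.9+6.2 = 13.3
Tarn–Varne–Neston–Yarm–Dunly: 3.2+0.4+6.7+3.7 = 14
The minimum is 13.3 km via Tarn–Varne–Marden–Dunly.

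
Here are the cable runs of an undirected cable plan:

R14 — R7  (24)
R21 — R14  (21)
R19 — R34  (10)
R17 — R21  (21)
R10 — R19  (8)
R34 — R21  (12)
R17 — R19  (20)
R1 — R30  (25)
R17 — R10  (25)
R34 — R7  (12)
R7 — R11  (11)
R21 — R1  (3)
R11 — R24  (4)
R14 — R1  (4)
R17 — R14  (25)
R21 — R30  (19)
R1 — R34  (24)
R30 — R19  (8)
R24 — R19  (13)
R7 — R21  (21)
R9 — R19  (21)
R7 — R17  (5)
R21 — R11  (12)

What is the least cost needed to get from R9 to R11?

38

Candidate routes:
R9–R19–R24–R11: 21+13+4 = 38
R9–R19–R34–R7–R11: 21+10+12+11 = 54
The minimum is 38 via R9–R19–R24–R11.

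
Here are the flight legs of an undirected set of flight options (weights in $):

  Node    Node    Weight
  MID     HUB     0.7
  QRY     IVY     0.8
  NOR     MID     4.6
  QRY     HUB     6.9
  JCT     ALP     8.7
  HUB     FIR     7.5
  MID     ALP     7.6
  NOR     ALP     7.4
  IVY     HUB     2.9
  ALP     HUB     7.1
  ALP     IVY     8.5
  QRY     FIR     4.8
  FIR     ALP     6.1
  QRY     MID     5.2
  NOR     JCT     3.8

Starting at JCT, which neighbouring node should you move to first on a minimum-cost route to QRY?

Enumerating some paths:
JCT → ALP → IVY → QRY: 8.7+8.5+0.8 = 18
JCT → NOR → MID → HUB → QRY: 3.8+4.6+0.7+6.9 = 16
JCT → NOR → MID → QRY: 3.8+4.6+5.2 = 13.6
JCT → NOR → MID → HUB → IVY → QRY: 3.8+4.6+0.7+2.9+0.8 = 12.8
The minimum is $12.8 via JCT → NOR → MID → HUB → IVY → QRY.
So from JCT the first move is to NOR.

NOR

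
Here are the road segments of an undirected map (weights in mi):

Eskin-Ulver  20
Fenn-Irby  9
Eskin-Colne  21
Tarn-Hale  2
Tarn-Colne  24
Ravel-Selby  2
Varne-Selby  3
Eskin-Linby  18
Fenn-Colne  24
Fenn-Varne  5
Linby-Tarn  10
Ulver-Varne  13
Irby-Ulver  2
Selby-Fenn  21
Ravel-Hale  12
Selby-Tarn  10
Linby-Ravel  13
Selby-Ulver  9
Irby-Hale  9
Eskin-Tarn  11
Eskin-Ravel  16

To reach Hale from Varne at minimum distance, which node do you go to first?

Selby

Candidate routes:
Varne → Selby → Ravel → Hale: 3+2+12 = 17
Varne → Selby → Tarn → Hale: 3+10+2 = 15
Varne → Selby → Ulver → Irby → Hale: 3+9+2+9 = 23
Varne → Fenn → Irby → Hale: 5+9+9 = 23
The minimum is 15 mi via Varne → Selby → Tarn → Hale.
So from Varne the first move is to Selby.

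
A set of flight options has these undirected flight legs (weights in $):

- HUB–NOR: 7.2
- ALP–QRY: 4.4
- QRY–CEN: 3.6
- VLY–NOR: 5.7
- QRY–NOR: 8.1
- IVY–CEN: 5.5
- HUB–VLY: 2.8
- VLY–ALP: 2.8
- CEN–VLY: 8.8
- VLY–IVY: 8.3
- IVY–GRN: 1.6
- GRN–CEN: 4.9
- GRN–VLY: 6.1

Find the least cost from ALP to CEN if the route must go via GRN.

$13.8

Shortest ALP→GRN: ALP–VLY–GRN = 8.9
Shortest GRN→CEN: GRN–CEN = 4.9
Total via GRN: 8.9 + 4.9 = $13.8.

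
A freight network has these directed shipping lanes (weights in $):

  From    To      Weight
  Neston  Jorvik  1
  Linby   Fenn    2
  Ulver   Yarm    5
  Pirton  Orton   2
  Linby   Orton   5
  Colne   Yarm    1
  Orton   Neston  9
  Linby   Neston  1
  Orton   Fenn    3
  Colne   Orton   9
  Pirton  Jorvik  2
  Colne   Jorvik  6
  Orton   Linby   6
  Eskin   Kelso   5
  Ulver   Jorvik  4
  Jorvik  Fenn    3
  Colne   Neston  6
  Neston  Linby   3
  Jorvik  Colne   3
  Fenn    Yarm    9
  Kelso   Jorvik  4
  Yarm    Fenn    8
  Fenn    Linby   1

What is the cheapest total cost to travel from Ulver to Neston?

Running Dijkstra from Ulver:
Ulver: 0
Jorvik: 4  (via Ulver)
Yarm: 5  (via Ulver)
Fenn: 7  (via Jorvik)
Colne: 7  (via Jorvik)
Linby: 8  (via Fenn)
Neston: 9  (via Linby)
Shortest route: Ulver → Jorvik → Fenn → Linby → Neston = $9.

$9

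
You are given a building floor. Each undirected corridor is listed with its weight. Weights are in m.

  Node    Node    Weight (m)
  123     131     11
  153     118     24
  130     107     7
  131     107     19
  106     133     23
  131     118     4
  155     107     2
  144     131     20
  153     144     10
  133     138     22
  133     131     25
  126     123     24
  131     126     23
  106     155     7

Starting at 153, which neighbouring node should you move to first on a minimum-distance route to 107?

Compare a few routes:
153 - 144 - 131 - 107: 10+20+19 = 49
153 - 118 - 131 - 107: 24+4+19 = 47
Cheapest is 153 - 118 - 131 - 107 at 47 m.
So from 153 the first move is to 118.

118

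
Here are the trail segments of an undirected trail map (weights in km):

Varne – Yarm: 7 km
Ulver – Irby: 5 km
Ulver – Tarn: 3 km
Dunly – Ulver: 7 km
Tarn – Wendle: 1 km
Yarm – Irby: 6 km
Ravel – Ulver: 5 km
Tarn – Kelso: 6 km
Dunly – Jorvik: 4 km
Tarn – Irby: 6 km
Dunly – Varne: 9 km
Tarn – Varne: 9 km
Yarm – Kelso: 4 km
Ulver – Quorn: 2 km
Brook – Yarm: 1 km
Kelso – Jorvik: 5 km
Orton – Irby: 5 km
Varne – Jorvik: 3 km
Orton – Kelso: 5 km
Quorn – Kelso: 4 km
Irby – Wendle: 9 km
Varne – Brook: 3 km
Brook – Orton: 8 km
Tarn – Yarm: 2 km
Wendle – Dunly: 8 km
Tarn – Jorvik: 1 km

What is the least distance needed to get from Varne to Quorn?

Running Dijkstra from Varne:
Varne: 0
Brook: 3  (via Varne)
Jorvik: 3  (via Varne)
Tarn: 4  (via Jorvik)
Yarm: 4  (via Brook)
Wendle: 5  (via Tarn)
Dunly: 7  (via Jorvik)
Ulver: 7  (via Tarn)
Kelso: 8  (via Jorvik)
Quorn: 9  (via Ulver)
Shortest route: Varne–Jorvik–Tarn–Ulver–Quorn = 9 km.

9 km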